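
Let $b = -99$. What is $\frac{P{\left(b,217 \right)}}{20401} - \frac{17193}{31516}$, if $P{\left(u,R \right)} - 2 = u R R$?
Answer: $- \frac{147272326837}{642957916} \approx -229.05$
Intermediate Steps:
$P{\left(u,R \right)} = 2 + u R^{2}$ ($P{\left(u,R \right)} = 2 + u R R = 2 + R u R = 2 + u R^{2}$)
$\frac{P{\left(b,217 \right)}}{20401} - \frac{17193}{31516} = \frac{2 - 99 \cdot 217^{2}}{20401} - \frac{17193}{31516} = \left(2 - 4661811\right) \frac{1}{20401} - \frac{17193}{31516} = \left(-4661809\right) \frac{1}{20401} - \frac{17193}{31516} = - \frac{4661809}{20401} - \frac{17193}{31516} = - \frac{147272326837}{642957916}$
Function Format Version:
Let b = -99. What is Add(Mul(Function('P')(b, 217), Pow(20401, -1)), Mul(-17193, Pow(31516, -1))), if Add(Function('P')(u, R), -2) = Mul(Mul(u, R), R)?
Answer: Rational(-147272326837, 642957916) ≈ -229.05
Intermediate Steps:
Function('P')(u, R) = Add(2, Mul(u, Pow(R, 2))) (Function('P')(u, R) = Add(2, Mul(Mul(u, R), R)) = Add(2, Mul(Mul(R, u), R)) = Add(2, Mul(u, Pow(R, 2))))
Add(Mul(Function('P')(b, 217), Pow(20401, -1)), Mul(-17193, Pow(31516, -1))) = Add(Mul(Add(2, Mul(-99, Pow(217, 2))), Pow(20401, -1)), Mul(-17193, Pow(31516, -1))) = Add(Mul(Add(2, Mul(-99, 47089)), Rational(1, 20401)), Mul(-17193, Rational(1, 31516))) = Add(Mul(Add(2, -4661811), Rational(1, 20401)), Rational(-17193, 31516)) = Add(Mul(-4661809, Rational(1, 20401)), Rational(-17193, 31516)) = Add(Rational(-4661809, 20401), Rational(-17193, 31516)) = Rational(-147272326837, 642957916)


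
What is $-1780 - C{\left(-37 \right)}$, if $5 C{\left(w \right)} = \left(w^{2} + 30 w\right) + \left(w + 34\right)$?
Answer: $- \frac{9156}{5} \approx -1831.2$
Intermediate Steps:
$C{\left(w \right)} = \frac{34}{5} + \frac{w^{2}}{5} + \frac{31 w}{5}$ ($C{\left(w \right)} = \frac{\left(w^{2} + 30 w\right) + \left(w + 34\right)}{5} = \frac{\left(w^{2} + 30 w\right) + \left(34 + w\right)}{5} = \frac{34 + w^{2} + 31 w}{5} = \frac{34}{5} + \frac{w^{2}}{5} + \frac{31 w}{5}$)
$-1780 - C{\left(-37 \right)} = -1780 - \left(\frac{34}{5} + \frac{\left(-37\right)^{2}}{5} + \frac{31}{5} \left(-37\right)\right) = -1780 - \left(\frac{34}{5} + \frac{1}{5} \cdot 1369 - \frac{1147}{5}\right) = -1780 - \left(\frac{34}{5} + \frac{1369}{5} - \frac{1147}{5}\right) = -1780 - \frac{256}{5} = - \frac{9156}{5}$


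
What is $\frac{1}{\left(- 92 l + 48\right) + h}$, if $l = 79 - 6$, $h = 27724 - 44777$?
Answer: $- \frac{1}{23721} \approx -4.2157 \cdot 10^{-5}$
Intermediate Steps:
$h = -17053$ ($h = 27724 - 44777 = -17053$)
$l = 73$ ($l = 79 - 6 = 73$)
$\frac{1}{\left(- 92 l + 48\right) + h} = \frac{1}{\left(\left(-92\right) 73 + 48\right) - 17053} = \frac{1}{\left(-6716 + 48\right) - 17053} = \frac{1}{-6668 - 17053} = \frac{1}{-23721} = - \frac{1}{23721}$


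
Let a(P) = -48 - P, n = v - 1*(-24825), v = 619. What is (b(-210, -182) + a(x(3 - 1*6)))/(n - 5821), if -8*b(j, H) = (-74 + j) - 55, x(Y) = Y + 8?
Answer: -85/156984 ≈ -0.00054146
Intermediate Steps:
x(Y) = 8 + Y
n = 25444 (n = 619 - 1*(-24825) = 619 + 24825 = 25444)
b(j, H) = 129/8 - j/8 (b(j, H) = -((-74 + j) - 55)/8 = -(-129 + j)/8 = 129/8 - j/8)
(b(-210, -182) + a(x(3 - 1*6)))/(n - 5821) = ((129/8 - 1/8*(-210)) + (-48 - (8 + (3 - 1*6))))/(25444 - 5821) = ((129/8 + 105/4) + (-48 - (8 + (3 - 6))))/19623 = (339/8 + (-48 - (8 - 3)))*(1/19623) = (339/8 + (-48 - 1*5))*(1/19623) = (339/8 + (-48 - 5))*(1/19623) = (339/8 - 53)*(1/19623) = -85/8*1/19623 = -85/156984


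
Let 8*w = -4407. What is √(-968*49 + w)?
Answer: I*√767726/4 ≈ 219.05*I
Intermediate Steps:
w = -4407/8 (w = (⅛)*(-4407) = -4407/8 ≈ -550.88)
√(-968*49 + w) = √(-968*49 - 4407/8) = √(-47432 - 4407/8) = √(-383863/8) = I*√767726/4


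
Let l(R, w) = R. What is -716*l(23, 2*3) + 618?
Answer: -15850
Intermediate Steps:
-716*l(23, 2*3) + 618 = -716*23 + 618 = -16468 + 618 = -15850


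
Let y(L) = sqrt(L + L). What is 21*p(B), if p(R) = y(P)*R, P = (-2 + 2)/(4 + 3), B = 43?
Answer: 0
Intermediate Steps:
P = 0 (P = 0/7 = 0*(1/7) = 0)
y(L) = sqrt(2)*sqrt(L) (y(L) = sqrt(2*L) = sqrt(2)*sqrt(L))
p(R) = 0 (p(R) = (sqrt(2)*sqrt(0))*R = (sqrt(2)*0)*R = 0*R = 0)
21*p(B) = 21*0 = 0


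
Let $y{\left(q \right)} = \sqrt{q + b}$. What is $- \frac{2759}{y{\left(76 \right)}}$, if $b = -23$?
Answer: $- \frac{2759 \sqrt{53}}{53} \approx -378.98$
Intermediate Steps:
$y{\left(q \right)} = \sqrt{-23 + q}$ ($y{\left(q \right)} = \sqrt{q - 23} = \sqrt{-23 + q}$)
$- \frac{2759}{y{\left(76 \right)}} = - \frac{2759}{\sqrt{-23 + 76}} = - \frac{2759}{\sqrt{53}} = - 2759 \frac{\sqrt{53}}{53} = - \frac{2759 \sqrt{53}}{53}$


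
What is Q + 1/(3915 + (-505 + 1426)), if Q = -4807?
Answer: -23246651/4836 ≈ -4807.0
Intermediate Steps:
Q + 1/(3915 + (-505 + 1426)) = -4807 + 1/(3915 + (-505 + 1426)) = -4807 + 1/(3915 + 921) = -4807 + 1/4836 = -23246651/4836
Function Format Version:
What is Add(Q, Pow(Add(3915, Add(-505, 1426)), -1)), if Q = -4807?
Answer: Rational(-23246651, 4836) ≈ -4807.0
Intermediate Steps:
Add(Q, Pow(Add(3915, Add(-505, 1426)), -1)) = Add(-4807, Pow(Add(3915, Add(-505, 1426)), -1)) = Add(-4807, Pow(Add(3915, 921), -1)) = Add(-4807, Pow(4836, -1)) = Add(-4807, Rational(1, 4836)) = Rational(-23246651, 4836)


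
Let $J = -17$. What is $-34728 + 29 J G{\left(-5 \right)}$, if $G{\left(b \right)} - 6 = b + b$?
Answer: $-32756$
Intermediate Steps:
$G{\left(b \right)} = 6 + 2 b$ ($G{\left(b \right)} = 6 + \left(b + b\right) = 6 + 2 b$)
$-34728 + 29 J G{\left(-5 \right)} = -34728 + 29 \left(-17\right) \left(6 + 2 \left(-5\right)\right) = -34728 - 493 \left(6 - 10\right) = -34728 - -1972 = -34728 + 1972 = -32756$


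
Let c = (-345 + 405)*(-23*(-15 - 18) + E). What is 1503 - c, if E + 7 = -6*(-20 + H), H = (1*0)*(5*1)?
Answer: -50817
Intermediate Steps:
H = 0 (H = 0*5 = 0)
E = 113 (E = -7 - 6*(-20 + 0) = -7 - 6*(-20) = -7 + 120 = 113)
c = 52320 (c = (-345 + 405)*(-23*(-15 - 18) + 113) = 60*(-23*(-33) + 113) = 60*(759 + 113) = 60*872 = 52320)
1503 - c = 1503 - 1*52320 = 1503 - 52320 = -50817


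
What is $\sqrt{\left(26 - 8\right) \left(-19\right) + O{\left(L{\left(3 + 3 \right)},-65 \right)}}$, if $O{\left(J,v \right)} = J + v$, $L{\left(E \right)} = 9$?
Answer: $i \sqrt{398} \approx 19.95 i$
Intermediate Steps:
$\sqrt{\left(26 - 8\right) \left(-19\right) + O{\left(L{\left(3 + 3 \right)},-65 \right)}} = \sqrt{\left(26 - 8\right) \left(-19\right) + \left(9 - 65\right)} = \sqrt{18 \left(-19\right) - 56} = \sqrt{-342 - 56} = \sqrt{-398} = i \sqrt{398}$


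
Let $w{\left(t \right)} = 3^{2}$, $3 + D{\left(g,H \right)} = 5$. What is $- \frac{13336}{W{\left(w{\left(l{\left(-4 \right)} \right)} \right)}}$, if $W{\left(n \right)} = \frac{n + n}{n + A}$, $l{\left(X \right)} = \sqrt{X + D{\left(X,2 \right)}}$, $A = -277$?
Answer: $\frac{1787024}{9} \approx 1.9856 \cdot 10^{5}$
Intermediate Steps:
$D{\left(g,H \right)} = 2$ ($D{\left(g,H \right)} = -3 + 5 = 2$)
$l{\left(X \right)} = \sqrt{2 + X}$ ($l{\left(X \right)} = \sqrt{X + 2} = \sqrt{2 + X}$)
$w{\left(t \right)} = 9$
$W{\left(n \right)} = \frac{2 n}{-277 + n}$ ($W{\left(n \right)} = \frac{n + n}{n - 277} = \frac{2 n}{-277 + n}$)
$- \frac{13336}{W{\left(w{\left(l{\left(-4 \right)} \right)} \right)}} = - \frac{13336}{2 \cdot 9 \frac{1}{-277 + 9}} = - \frac{13336}{2 \cdot 9 \frac{1}{-268}} = - \frac{13336}{2 \cdot 9 \left(- \frac{1}{268}\right)} = - \frac{13336}{- \frac{9}{134}} = \left(-13336\right) \left(- \frac{134}{9}\right) = \frac{1787024}{9}$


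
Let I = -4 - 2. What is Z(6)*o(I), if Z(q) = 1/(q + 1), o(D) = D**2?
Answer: 36/7 ≈ 5.1429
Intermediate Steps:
I = -6
Z(q) = 1/(1 + q)
Z(6)*o(I) = (-6)**2/(1 + 6) = 36/7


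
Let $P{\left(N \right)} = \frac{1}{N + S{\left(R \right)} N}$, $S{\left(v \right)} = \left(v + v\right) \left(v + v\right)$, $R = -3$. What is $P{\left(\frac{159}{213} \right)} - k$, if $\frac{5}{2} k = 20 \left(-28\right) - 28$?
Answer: $\frac{2306491}{9805} \approx 235.24$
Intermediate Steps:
$S{\left(v \right)} = 4 v^{2}$ ($S{\left(v \right)} = 2 v 2 v = 4 v^{2}$)
$k = - \frac{1176}{5}$ ($k = \frac{2 \left(20 \left(-28\right) - 28\right)}{5} = \frac{2 \left(-560 - 28\right)}{5} = \frac{2}{5} \left(-588\right) = - \frac{1176}{5} \approx -235.2$)
$P{\left(N \right)} = \frac{1}{37 N}$ ($P{\left(N \right)} = \frac{1}{N + 4 \left(-3\right)^{2} N} = \frac{1}{N + 4 \cdot 9 N} = \frac{1}{N + 36 N} = \frac{1}{37 N}$)
$P{\left(\frac{159}{213} \right)} - k = \frac{1}{37 \cdot \frac{159}{213}} - - \frac{1176}{5} = \frac{1}{37 \cdot 159 \cdot \frac{1}{213}} + \frac{1176}{5} = \frac{1}{37 \cdot \frac{53}{71}} + \frac{1176}{5} = \frac{1}{37} \cdot \frac{71}{53} + \frac{1176}{5} = \frac{71}{1961} + \frac{1176}{5} = \frac{2306491}{9805}$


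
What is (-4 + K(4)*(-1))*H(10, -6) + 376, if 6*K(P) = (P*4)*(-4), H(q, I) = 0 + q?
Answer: 1328/3 ≈ 442.67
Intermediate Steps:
H(q, I) = q
K(P) = -8*P/3 (K(P) = ((P*4)*(-4))/6 = ((4*P)*(-4))/6 = (-16*P)/6 = -8*P/3)
(-4 + K(4)*(-1))*H(10, -6) + 376 = (-4 - 8/3*4*(-1))*10 + 376 = (-4 - 32/3*(-1))*10 + 376 = (-4 + 32/3)*10 + 376 = (20/3)*10 + 376 = 200/3 + 376 = 1328/3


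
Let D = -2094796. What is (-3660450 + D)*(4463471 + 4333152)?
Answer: -50626729334258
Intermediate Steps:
(-3660450 + D)*(4463471 + 4333152) = (-3660450 - 2094796)*(4463471 + 4333152) = -5755246*8796623 = -50626729334258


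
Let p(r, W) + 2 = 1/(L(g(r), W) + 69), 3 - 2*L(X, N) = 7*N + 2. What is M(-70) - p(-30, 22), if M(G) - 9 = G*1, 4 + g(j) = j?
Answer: -883/15 ≈ -58.867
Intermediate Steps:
g(j) = -4 + j
L(X, N) = ½ - 7*N/2 (L(X, N) = 3/2 - (7*N + 2)/2 = 3/2 - (2 + 7*N)/2 = 3/2 + (-1 - 7*N/2) = ½ - 7*N/2)
p(r, W) = -2 + 1/(139/2 - 7*W/2) (p(r, W) = -2 + 1/((½ - 7*W/2) + 69) = -2 + 1/(139/2 - 7*W/2))
M(G) = 9 + G (M(G) = 9 + G*1 = 9 + G)
M(-70) - p(-30, 22) = (9 - 70) - 2*(138 - 7*22)/(-139 + 7*22) = -61 - 2*(138 - 154)/(-139 + 154) = -61 - 2*(-16)/15 = -61 - 1*(-32/15) = -61 + 32/15 = -883/15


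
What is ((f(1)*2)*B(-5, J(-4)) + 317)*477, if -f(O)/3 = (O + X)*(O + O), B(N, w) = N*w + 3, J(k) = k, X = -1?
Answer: 151209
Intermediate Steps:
B(N, w) = 3 + N*w
f(O) = -6*O*(-1 + O) (f(O) = -3*(O - 1)*(O + O) = -3*(-1 + O)*2*O = -6*O*(-1 + O))
((f(1)*2)*B(-5, J(-4)) + 317)*477 = (((6*1*(1 - 1*1))*2)*(3 - 5*(-4)) + 317)*477 = (((6*1*(1 - 1))*2)*(3 + 20) + 317)*477 = (((6*1*0)*2)*23 + 317)*477 = ((0*2)*23 + 317)*477 = (0*23 + 317)*477 = (0 + 317)*477 = 317*477 = 151209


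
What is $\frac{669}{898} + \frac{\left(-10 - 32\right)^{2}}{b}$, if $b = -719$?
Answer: $- \frac{1103061}{645662} \approx -1.7084$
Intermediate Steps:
$\frac{669}{898} + \frac{\left(-10 - 32\right)^{2}}{b} = \frac{669}{898} + \frac{\left(-10 - 32\right)^{2}}{-719} = 669 \cdot \frac{1}{898} + \left(-42\right)^{2} \left(- \frac{1}{719}\right) = \frac{669}{898} + 1764 \left(- \frac{1}{719}\right) = \frac{669}{898} - \frac{1764}{719} = - \frac{1103061}{645662}$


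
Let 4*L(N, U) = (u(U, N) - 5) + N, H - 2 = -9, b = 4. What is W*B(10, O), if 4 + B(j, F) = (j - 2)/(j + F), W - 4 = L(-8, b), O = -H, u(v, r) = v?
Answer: -105/17 ≈ -6.1765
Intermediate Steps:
H = -7 (H = 2 - 9 = -7)
O = 7 (O = -1*(-7) = 7)
L(N, U) = -5/4 + N/4 + U/4 (L(N, U) = ((U - 5) + N)/4 = ((-5 + U) + N)/4 = (-5 + N + U)/4 = -5/4 + N/4 + U/4)
W = 7/4 (W = 4 + (-5/4 + (¼)*(-8) + (¼)*4) = 4 + (-5/4 - 2 + 1) = 4 - 9/4 = 7/4 ≈ 1.7500)
B(j, F) = -4 + (-2 + j)/(F + j) (B(j, F) = -4 + (j - 2)/(j + F) = -4 + (-2 + j)/(F + j))
W*B(10, O) = 7*((-2 - 4*7 - 3*10)/(7 + 10))/4 = 7*((-2 - 28 - 30)/17)/4 = 7*((1/17)*(-60))/4 = (7/4)*(-60/17) = -105/17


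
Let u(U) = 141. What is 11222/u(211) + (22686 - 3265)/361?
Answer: 6789503/50901 ≈ 133.39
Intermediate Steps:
11222/u(211) + (22686 - 3265)/361 = 11222/141 + (22686 - 3265)/361 = 11222*(1/141) + 19421*(1/361) = 11222/141 + 19421/361 = 6789503/50901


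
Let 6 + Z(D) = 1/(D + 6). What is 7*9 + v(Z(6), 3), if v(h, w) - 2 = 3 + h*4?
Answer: 133/3 ≈ 44.333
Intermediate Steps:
Z(D) = -6 + 1/(6 + D) (Z(D) = -6 + 1/(D + 6) = -6 + 1/(6 + D))
v(h, w) = 5 + 4*h (v(h, w) = 2 + (3 + h*4) = 2 + (3 + 4*h) = 5 + 4*h)
7*9 + v(Z(6), 3) = 7*9 + (5 + 4*((-35 - 6*6)/(6 + 6))) = 63 + (5 + 4*((-35 - 36)/12)) = 63 + (5 + 4*((1/12)*(-71))) = 63 + (5 + 4*(-71/12)) = 63 + (5 - 71/3) = 63 - 56/3 = 133/3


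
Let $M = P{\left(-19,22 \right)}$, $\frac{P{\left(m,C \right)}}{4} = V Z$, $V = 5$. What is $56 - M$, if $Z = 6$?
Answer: $-64$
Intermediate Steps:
$P{\left(m,C \right)} = 120$ ($P{\left(m,C \right)} = 4 \cdot 5 \cdot 6 = 4 \cdot 30 = 120$)
$M = 120$
$56 - M = 56 - 120 = -64$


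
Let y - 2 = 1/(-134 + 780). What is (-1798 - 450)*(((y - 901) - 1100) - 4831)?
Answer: 4959289196/323 ≈ 1.5354e+7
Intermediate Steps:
y = 1293/646 (y = 2 + 1/(-134 + 780) = 2 + 1/646 = 1293/646 ≈ 2.0015)
(-1798 - 450)*(((y - 901) - 1100) - 4831) = (-1798 - 450)*(((1293/646 - 901) - 1100) - 4831) = -2248*((-580753/646 - 1100) - 4831) = -2248*(-1291353/646 - 4831) = -2248*(-4412179/646) = 4959289196/323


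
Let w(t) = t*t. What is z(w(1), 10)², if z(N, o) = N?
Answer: 1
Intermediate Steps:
w(t) = t²
z(w(1), 10)² = (1²)² = 1² = 1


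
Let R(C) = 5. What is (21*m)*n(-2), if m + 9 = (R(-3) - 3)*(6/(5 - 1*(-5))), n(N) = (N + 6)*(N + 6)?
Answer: -13104/5 ≈ -2620.8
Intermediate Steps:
n(N) = (6 + N)**2 (n(N) = (6 + N)*(6 + N) = (6 + N)**2)
m = -39/5 (m = -9 + (5 - 3)*(6/(5 - 1*(-5))) = -9 + 2*(6/(5 + 5)) = -9 + 2*(6/10) = -9 + 2*(6*(1/10)) = -9 + 2*(3/5) = -9 + 6/5 = -39/5 ≈ -7.8000)
(21*m)*n(-2) = (21*(-39/5))*(6 - 2)**2 = -819/5*4**2 = -819/5*16 = -13104/5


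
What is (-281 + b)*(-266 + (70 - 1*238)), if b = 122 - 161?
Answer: 138880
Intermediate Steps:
b = -39
(-281 + b)*(-266 + (70 - 1*238)) = (-281 - 39)*(-266 + (70 - 1*238)) = -320*(-266 + (70 - 238)) = -320*(-266 - 168) = -320*(-434) = 138880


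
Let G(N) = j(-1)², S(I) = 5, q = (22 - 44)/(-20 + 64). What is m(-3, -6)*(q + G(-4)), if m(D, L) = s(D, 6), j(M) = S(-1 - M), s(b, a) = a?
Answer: 147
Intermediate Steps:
q = -½ (q = -22/44 = -22*1/44 = -½ ≈ -0.50000)
j(M) = 5
m(D, L) = 6
G(N) = 25 (G(N) = 5² = 25)
m(-3, -6)*(q + G(-4)) = 6*(-½ + 25) = 6*(49/2) = 147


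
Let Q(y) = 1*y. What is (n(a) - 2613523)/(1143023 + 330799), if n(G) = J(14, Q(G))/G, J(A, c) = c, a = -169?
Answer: -435587/245637 ≈ -1.7733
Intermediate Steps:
Q(y) = y
n(G) = 1 (n(G) = G/G = 1)
(n(a) - 2613523)/(1143023 + 330799) = (1 - 2613523)/(1143023 + 330799) = -2613522/1473822 = -2613522*1/1473822 = -435587/245637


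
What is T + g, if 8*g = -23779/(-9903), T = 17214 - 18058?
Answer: -66841277/79224 ≈ -843.70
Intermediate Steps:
T = -844
g = 23779/79224 (g = (-23779/(-9903))/8 = (-23779*(-1/9903))/8 = (⅛)*(23779/9903) = 23779/79224 ≈ 0.30015)
T + g = -844 + 23779/79224 = -66841277/79224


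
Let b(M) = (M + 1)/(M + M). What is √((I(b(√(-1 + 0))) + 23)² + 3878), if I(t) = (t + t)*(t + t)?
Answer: √(4403 - 92*I) ≈ 66.359 - 0.6932*I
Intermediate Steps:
b(M) = (1 + M)/(2*M) (b(M) = (1 + M)/((2*M)) = (1 + M)*(1/(2*M)) = (1 + M)/(2*M))
I(t) = 4*t² (I(t) = (2*t)*(2*t) = 4*t²)
√((I(b(√(-1 + 0))) + 23)² + 3878) = √((4*((1 + √(-1 + 0))/(2*(√(-1 + 0))))² + 23)² + 3878) = √((4*((1 + √(-1))/(2*(√(-1))))² + 23)² + 3878) = √((4*((1 + I)/(2*I))² + 23)² + 3878) = √((4*((-I)*(1 + I)/2)² + 23)² + 3878) = √((4*(-I*(1 + I)/2)² + 23)² + 3878) = √((4*(-(1 + I)²/4) + 23)² + 3878) = √((-(1 + I)² + 23)² + 3878) = √((23 - (1 + I)²)² + 3878) = √(3878 + (23 - (1 + I)²)²)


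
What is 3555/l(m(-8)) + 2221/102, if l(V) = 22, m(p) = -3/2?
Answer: 102868/561 ≈ 183.37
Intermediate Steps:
m(p) = -3/2 (m(p) = -3*½ = -3/2)
3555/l(m(-8)) + 2221/102 = 3555/22 + 2221/102 = 102868/561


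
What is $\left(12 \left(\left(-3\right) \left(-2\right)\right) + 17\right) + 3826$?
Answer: $3915$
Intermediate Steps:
$\left(12 \left(\left(-3\right) \left(-2\right)\right) + 17\right) + 3826 = \left(12 \cdot 6 + 17\right) + 3826 = \left(72 + 17\right) + 3826 = 89 + 3826 = 3915$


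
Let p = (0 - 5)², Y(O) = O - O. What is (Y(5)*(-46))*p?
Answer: 0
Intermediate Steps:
Y(O) = 0
p = 25 (p = (-5)² = 25)
(Y(5)*(-46))*p = (0*(-46))*25 = 0*25 = 0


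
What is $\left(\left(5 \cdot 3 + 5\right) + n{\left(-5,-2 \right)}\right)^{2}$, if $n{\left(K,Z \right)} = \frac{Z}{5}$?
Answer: $\frac{9604}{25} \approx 384.16$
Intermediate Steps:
$n{\left(K,Z \right)} = \frac{Z}{5}$ ($n{\left(K,Z \right)} = Z \frac{1}{5} = \frac{Z}{5}$)
$\left(\left(5 \cdot 3 + 5\right) + n{\left(-5,-2 \right)}\right)^{2} = \left(\left(5 \cdot 3 + 5\right) + \frac{1}{5} \left(-2\right)\right)^{2} = \left(\left(15 + 5\right) - \frac{2}{5}\right)^{2} = \left(20 - \frac{2}{5}\right)^{2} = \left(\frac{98}{5}\right)^{2} = \frac{9604}{25}$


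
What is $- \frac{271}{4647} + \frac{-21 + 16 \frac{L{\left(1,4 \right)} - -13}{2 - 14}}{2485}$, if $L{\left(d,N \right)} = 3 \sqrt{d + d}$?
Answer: $- \frac{170314}{2309559} - \frac{4 \sqrt{2}}{2485} \approx -0.07602$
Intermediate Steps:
$L{\left(d,N \right)} = 3 \sqrt{2} \sqrt{d}$ ($L{\left(d,N \right)} = 3 \sqrt{2 d} = 3 \sqrt{2} \sqrt{d}$)
$- \frac{271}{4647} + \frac{-21 + 16 \frac{L{\left(1,4 \right)} - -13}{2 - 14}}{2485} = - \frac{271}{4647} + \frac{-21 + 16 \frac{3 \sqrt{2} \sqrt{1} - -13}{2 - 14}}{2485} = \left(-271\right) \frac{1}{4647} + \left(-21 + 16 \frac{3 \sqrt{2} \cdot 1 + 13}{-12}\right) \frac{1}{2485} = - \frac{271}{4647} + \left(-21 + 16 \left(3 \sqrt{2} + 13\right) \left(- \frac{1}{12}\right)\right) \frac{1}{2485} = - \frac{271}{4647} + \left(-21 + 16 \left(13 + 3 \sqrt{2}\right) \left(- \frac{1}{12}\right)\right) \frac{1}{2485} = - \frac{271}{4647} + \left(-21 + 16 \left(- \frac{13}{12} - \frac{\sqrt{2}}{4}\right)\right) \frac{1}{2485} = - \frac{271}{4647} + \left(-21 - \left(\frac{52}{3} + 4 \sqrt{2}\right)\right) \frac{1}{2485} = - \frac{271}{4647} + \left(- \frac{115}{3} - 4 \sqrt{2}\right) \frac{1}{2485} = - \frac{271}{4647} - \left(\frac{23}{1491} + \frac{4 \sqrt{2}}{2485}\right) = - \frac{170314}{2309559} - \frac{4 \sqrt{2}}{2485}$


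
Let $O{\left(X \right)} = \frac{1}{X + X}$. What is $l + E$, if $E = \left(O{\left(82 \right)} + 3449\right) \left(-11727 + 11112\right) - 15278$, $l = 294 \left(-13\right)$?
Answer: $- \frac{8560955}{4} \approx -2.1402 \cdot 10^{6}$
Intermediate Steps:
$O{\left(X \right)} = \frac{1}{2 X}$
$l = -3822$
$E = - \frac{8545667}{4}$ ($E = \left(\frac{1}{2 \cdot 82} + 3449\right) \left(-11727 + 11112\right) - 15278 = \left(\frac{1}{2} \cdot \frac{1}{82} + 3449\right) \left(-615\right) - 15278 = \left(\frac{1}{164} + 3449\right) \left(-615\right) - 15278 = \frac{565637}{164} \left(-615\right) - 15278 = - \frac{8484555}{4} - 15278 = - \frac{8545667}{4} \approx -2.1364 \cdot 10^{6}$)
$l + E = -3822 - \frac{8545667}{4} = - \frac{8560955}{4}$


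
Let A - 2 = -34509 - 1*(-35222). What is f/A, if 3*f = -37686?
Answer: -1142/65 ≈ -17.569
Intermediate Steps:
A = 715 (A = 2 + (-34509 - 1*(-35222)) = 2 + (-34509 + 35222) = 2 + 713 = 715)
f = -12562 (f = (⅓)*(-37686) = -12562)
f/A = -12562/715 = -12562*1/715 = -1142/65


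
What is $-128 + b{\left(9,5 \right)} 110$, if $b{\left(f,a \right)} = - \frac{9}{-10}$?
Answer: $-29$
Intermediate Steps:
$b{\left(f,a \right)} = \frac{9}{10}$ ($b{\left(f,a \right)} = \left(-9\right) \left(- \frac{1}{10}\right) = \frac{9}{10}$)
$-128 + b{\left(9,5 \right)} 110 = -128 + \frac{9}{10} \cdot 110 = -128 + 99 = -29$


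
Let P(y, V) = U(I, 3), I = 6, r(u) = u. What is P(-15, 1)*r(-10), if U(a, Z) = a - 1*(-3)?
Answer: -90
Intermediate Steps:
U(a, Z) = 3 + a (U(a, Z) = a + 3 = 3 + a)
P(y, V) = 9 (P(y, V) = 3 + 6 = 9)
P(-15, 1)*r(-10) = 9*(-10) = -90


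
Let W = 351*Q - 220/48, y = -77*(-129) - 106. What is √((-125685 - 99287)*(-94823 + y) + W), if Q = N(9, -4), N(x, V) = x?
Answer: √688382037591/6 ≈ 1.3828e+5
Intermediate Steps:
Q = 9
y = 9827 (y = 9933 - 106 = 9827)
W = 37853/12 (W = 351*9 - 220/48 = 3159 - 220*1/48 = 3159 - 55/12 = 37853/12 ≈ 3154.4)
√((-125685 - 99287)*(-94823 + y) + W) = √((-125685 - 99287)*(-94823 + 9827) + 37853/12) = √(-224972*(-84996) + 37853/12) = √(19121720112 + 37853/12) = √(229460679197/12) = √688382037591/6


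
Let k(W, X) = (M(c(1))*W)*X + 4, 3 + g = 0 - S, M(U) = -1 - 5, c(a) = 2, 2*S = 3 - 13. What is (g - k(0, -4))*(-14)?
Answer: 28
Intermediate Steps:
S = -5 (S = (3 - 13)/2 = (1/2)*(-10) = -5)
M(U) = -6
g = 2 (g = -3 + (0 - 1*(-5)) = -3 + (0 + 5) = -3 + 5 = 2)
k(W, X) = 4 - 6*W*X (k(W, X) = (-6*W)*X + 4 = -6*W*X + 4 = 4 - 6*W*X)
(g - k(0, -4))*(-14) = (2 - (4 - 6*0*(-4)))*(-14) = (2 - (4 + 0))*(-14) = (2 - 1*4)*(-14) = (2 - 4)*(-14) = -2*(-14) = 28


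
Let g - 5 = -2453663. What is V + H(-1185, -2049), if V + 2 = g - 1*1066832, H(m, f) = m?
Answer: -3521677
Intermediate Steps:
g = -2453658 (g = 5 - 2453663 = -2453658)
V = -3520492 (V = -2 + (-2453658 - 1*1066832) = -2 + (-2453658 - 1066832) = -2 - 3520490 = -3520492)
V + H(-1185, -2049) = -3520492 - 1185 = -3521677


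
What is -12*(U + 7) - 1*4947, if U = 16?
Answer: -5223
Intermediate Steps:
-12*(U + 7) - 1*4947 = -12*(16 + 7) - 1*4947 = -12*23 - 4947 = -276 - 4947 = -5223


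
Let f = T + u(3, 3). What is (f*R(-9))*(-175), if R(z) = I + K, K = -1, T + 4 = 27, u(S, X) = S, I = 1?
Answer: 0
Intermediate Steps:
T = 23 (T = -4 + 27 = 23)
f = 26 (f = 23 + 3 = 26)
R(z) = 0 (R(z) = 1 - 1 = 0)
(f*R(-9))*(-175) = (26*0)*(-175) = 0*(-175) = 0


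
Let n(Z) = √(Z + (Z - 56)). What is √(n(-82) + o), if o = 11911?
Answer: √(11911 + 2*I*√55) ≈ 109.14 + 0.068*I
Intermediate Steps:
n(Z) = √(-56 + 2*Z) (n(Z) = √(Z + (-56 + Z)) = √(-56 + 2*Z))
√(n(-82) + o) = √(√(-56 + 2*(-82)) + 11911) = √(√(-56 - 164) + 11911) = √(√(-220) + 11911) = √(2*I*√55 + 11911) = √(11911 + 2*I*√55)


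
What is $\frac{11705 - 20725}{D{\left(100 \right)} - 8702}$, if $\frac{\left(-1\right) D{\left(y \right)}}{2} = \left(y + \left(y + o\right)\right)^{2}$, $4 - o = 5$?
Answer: $\frac{55}{536} \approx 0.10261$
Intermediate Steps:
$o = -1$ ($o = 4 - 5 = -1$)
$D{\left(y \right)} = - 2 \left(-1 + 2 y\right)^{2}$ ($D{\left(y \right)} = - 2 \left(y + \left(y - 1\right)\right)^{2} = - 2 \left(y + \left(-1 + y\right)\right)^{2} = - 2 \left(-1 + 2 y\right)^{2}$)
$\frac{11705 - 20725}{D{\left(100 \right)} - 8702} = \frac{11705 - 20725}{- 2 \left(-1 + 2 \cdot 100\right)^{2} - 8702} = - \frac{9020}{- 2 \left(-1 + 200\right)^{2} - 8702} = - \frac{9020}{- 2 \cdot 199^{2} - 8702} = - \frac{9020}{\left(-2\right) 39601 - 8702} = - \frac{9020}{-79202 - 8702} = - \frac{9020}{-87904} = \left(-9020\right) \left(- \frac{1}{87904}\right) = \frac{55}{536}$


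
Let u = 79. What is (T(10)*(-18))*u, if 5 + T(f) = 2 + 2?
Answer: 1422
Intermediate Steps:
T(f) = -1 (T(f) = -5 + (2 + 2) = -5 + 4 = -1)
(T(10)*(-18))*u = -1*(-18)*79 = 18*79 = 1422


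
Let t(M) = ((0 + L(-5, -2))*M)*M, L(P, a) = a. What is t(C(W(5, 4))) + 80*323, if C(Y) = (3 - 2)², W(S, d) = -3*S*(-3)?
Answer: 25838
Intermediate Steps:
W(S, d) = 9*S
C(Y) = 1 (C(Y) = 1² = 1)
t(M) = -2*M² (t(M) = ((0 - 2)*M)*M = (-2*M)*M = -2*M²)
t(C(W(5, 4))) + 80*323 = -2*1² + 80*323 = -2*1 + 25840 = -2 + 25840 = 25838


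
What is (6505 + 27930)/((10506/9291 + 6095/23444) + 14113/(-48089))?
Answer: 6327980767448980/201642024657 ≈ 31382.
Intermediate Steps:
(6505 + 27930)/((10506/9291 + 6095/23444) + 14113/(-48089)) = 34435/((10506*(1/9291) + 6095*(1/23444)) + 14113*(-1/48089)) = 34435/((3502/3097 + 6095/23444) - 14113/48089) = 34435/(100977103/72606068 - 14113/48089) = 34435/(201642024657/183765958108) = 34435*(183765958108/201642024657) = 6327980767448980/201642024657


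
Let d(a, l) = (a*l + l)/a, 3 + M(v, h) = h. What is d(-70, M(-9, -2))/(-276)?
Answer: 1/56 ≈ 0.017857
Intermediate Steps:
M(v, h) = -3 + h
d(a, l) = (l + a*l)/a
d(-70, M(-9, -2))/(-276) = ((-3 - 2) + (-3 - 2)/(-70))/(-276) = (-5 - 5*(-1/70))*(-1/276) = (-5 + 1/14)*(-1/276) = -69/14*(-1/276) = 1/56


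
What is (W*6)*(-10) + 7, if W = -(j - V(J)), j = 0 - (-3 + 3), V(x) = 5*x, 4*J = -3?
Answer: 232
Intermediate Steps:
J = -3/4 (J = (1/4)*(-3) = -3/4 ≈ -0.75000)
j = 0 (j = 0 - 1*0 = 0 + 0 = 0)
W = -15/4 (W = -(0 - 5*(-3)/4) = -(0 - 1*(-15/4)) = -(0 + 15/4) = -1*15/4 = -15/4 ≈ -3.7500)
(W*6)*(-10) + 7 = -15/4*6*(-10) + 7 = -45/2*(-10) + 7 = 225 + 7 = 232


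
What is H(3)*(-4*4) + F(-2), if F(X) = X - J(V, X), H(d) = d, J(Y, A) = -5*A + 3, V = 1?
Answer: -63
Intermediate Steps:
J(Y, A) = 3 - 5*A
F(X) = -3 + 6*X (F(X) = X - (3 - 5*X) = X + (-3 + 5*X) = -3 + 6*X)
H(3)*(-4*4) + F(-2) = 3*(-4*4) + (-3 + 6*(-2)) = 3*(-16) + (-3 - 12) = -48 - 15 = -63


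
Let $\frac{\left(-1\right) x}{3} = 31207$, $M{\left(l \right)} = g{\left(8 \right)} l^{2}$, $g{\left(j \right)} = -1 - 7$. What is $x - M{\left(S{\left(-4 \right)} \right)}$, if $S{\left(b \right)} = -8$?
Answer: $-93109$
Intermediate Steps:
$g{\left(j \right)} = -8$
$M{\left(l \right)} = - 8 l^{2}$
$x = -93621$ ($x = \left(-3\right) 31207 = -93621$)
$x - M{\left(S{\left(-4 \right)} \right)} = -93621 - - 8 \left(-8\right)^{2} = -93621 - \left(-8\right) 64 = -93621 - -512 = -93621 + 512 = -93109$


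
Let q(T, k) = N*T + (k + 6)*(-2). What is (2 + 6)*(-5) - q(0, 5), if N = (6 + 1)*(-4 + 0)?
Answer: -18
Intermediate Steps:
N = -28 (N = 7*(-4) = -28)
q(T, k) = -12 - 28*T - 2*k (q(T, k) = -28*T + (k + 6)*(-2) = -28*T + (6 + k)*(-2) = -28*T + (-12 - 2*k) = -12 - 28*T - 2*k)
(2 + 6)*(-5) - q(0, 5) = (2 + 6)*(-5) - (-12 - 28*0 - 2*5) = 8*(-5) - (-12 + 0 - 10) = -40 - 1*(-22) = -40 + 22 = -18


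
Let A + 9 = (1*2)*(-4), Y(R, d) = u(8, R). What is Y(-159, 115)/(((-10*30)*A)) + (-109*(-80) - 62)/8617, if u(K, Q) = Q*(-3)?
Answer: 16088703/14648900 ≈ 1.0983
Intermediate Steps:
u(K, Q) = -3*Q
Y(R, d) = -3*R
A = -17 (A = -9 + (1*2)*(-4) = -9 + 2*(-4) = -9 - 8 = -17)
Y(-159, 115)/(((-10*30)*A)) + (-109*(-80) - 62)/8617 = (-3*(-159))/((-10*30*(-17))) + (-109*(-80) - 62)/8617 = 477/((-300*(-17))) + (8720 - 62)*(1/8617) = 477/5100 + 8658*(1/8617) = 477*(1/5100) + 8658/8617 = 159/1700 + 8658/8617 = 16088703/14648900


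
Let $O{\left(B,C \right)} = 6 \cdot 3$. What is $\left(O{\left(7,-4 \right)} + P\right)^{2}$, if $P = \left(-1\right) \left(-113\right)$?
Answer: $17161$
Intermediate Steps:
$P = 113$
$O{\left(B,C \right)} = 18$
$\left(O{\left(7,-4 \right)} + P\right)^{2} = \left(18 + 113\right)^{2} = 131^{2} = 17161$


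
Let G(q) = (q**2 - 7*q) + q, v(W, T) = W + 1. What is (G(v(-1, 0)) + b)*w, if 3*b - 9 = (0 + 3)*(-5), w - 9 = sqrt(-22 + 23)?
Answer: -20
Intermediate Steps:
v(W, T) = 1 + W
w = 10 (w = 9 + sqrt(-22 + 23) = 9 + sqrt(1) = 9 + 1 = 10)
b = -2 (b = 3 + ((0 + 3)*(-5))/3 = 3 + (3*(-5))/3 = 3 + (1/3)*(-15) = 3 - 5 = -2)
G(q) = q**2 - 6*q
(G(v(-1, 0)) + b)*w = ((1 - 1)*(-6 + (1 - 1)) - 2)*10 = (0*(-6 + 0) - 2)*10 = (0*(-6) - 2)*10 = (0 - 2)*10 = -2*10 = -20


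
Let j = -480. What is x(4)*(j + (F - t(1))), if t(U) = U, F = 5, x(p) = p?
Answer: -1904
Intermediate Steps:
x(4)*(j + (F - t(1))) = 4*(-480 + (5 - 1*1)) = 4*(-480 + (5 - 1)) = 4*(-480 + 4) = 4*(-476) = -1904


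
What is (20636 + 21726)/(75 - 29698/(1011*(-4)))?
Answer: 85655964/166499 ≈ 514.45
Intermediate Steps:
(20636 + 21726)/(75 - 29698/(1011*(-4))) = 42362/(75 - 29698/(-4044)) = 42362/(75 - 29698*(-1/4044)) = 42362/(75 + 14849/2022) = 42362/(166499/2022) = 42362*(2022/166499) = 85655964/166499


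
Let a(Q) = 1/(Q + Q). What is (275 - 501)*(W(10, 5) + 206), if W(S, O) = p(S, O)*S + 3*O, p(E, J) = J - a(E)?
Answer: -61133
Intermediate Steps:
a(Q) = 1/(2*Q)
p(E, J) = J - 1/(2*E)
W(S, O) = 3*O + S*(O - 1/(2*S)) (W(S, O) = (O - 1/(2*S))*S + 3*O = S*(O - 1/(2*S)) + 3*O = 3*O + S*(O - 1/(2*S)))
(275 - 501)*(W(10, 5) + 206) = (275 - 501)*((-½ + 3*5 + 5*10) + 206) = -226*((-½ + 15 + 50) + 206) = -226*(129/2 + 206) = -226*541/2 = -61133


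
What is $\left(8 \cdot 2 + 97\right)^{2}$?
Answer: $12769$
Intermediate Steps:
$\left(8 \cdot 2 + 97\right)^{2} = \left(16 + 97\right)^{2} = 113^{2} = 12769$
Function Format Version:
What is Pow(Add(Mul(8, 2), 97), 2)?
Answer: 12769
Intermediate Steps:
Pow(Add(Mul(8, 2), 97), 2) = Pow(Add(16, 97), 2) = Pow(113, 2) = 12769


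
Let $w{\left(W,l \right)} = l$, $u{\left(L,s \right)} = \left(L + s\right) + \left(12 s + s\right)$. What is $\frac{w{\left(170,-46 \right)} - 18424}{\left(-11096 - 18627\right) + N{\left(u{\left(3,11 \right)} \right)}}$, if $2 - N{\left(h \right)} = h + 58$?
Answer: $\frac{9235}{14968} \approx 0.61698$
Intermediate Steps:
$u{\left(L,s \right)} = L + 14 s$ ($u{\left(L,s \right)} = \left(L + s\right) + 13 s = L + 14 s$)
$N{\left(h \right)} = -56 - h$ ($N{\left(h \right)} = 2 - \left(h + 58\right) = 2 - \left(58 + h\right) = -56 - h$)
$\frac{w{\left(170,-46 \right)} - 18424}{\left(-11096 - 18627\right) + N{\left(u{\left(3,11 \right)} \right)}} = \frac{-46 - 18424}{\left(-11096 - 18627\right) - \left(59 + 154\right)} = - \frac{18470}{\left(-11096 - 18627\right) - 213} = - \frac{18470}{-29723 - 213} = - \frac{18470}{-29936} = \left(-18470\right) \left(- \frac{1}{29936}\right) = \frac{9235}{14968}$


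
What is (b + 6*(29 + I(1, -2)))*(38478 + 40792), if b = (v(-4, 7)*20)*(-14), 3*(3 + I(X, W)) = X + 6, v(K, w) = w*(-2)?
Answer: 324214300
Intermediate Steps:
v(K, w) = -2*w
I(X, W) = -1 + X/3 (I(X, W) = -3 + (X + 6)/3 = -3 + (6 + X)/3 = -3 + (2 + X/3) = -1 + X/3)
b = 3920 (b = (-2*7*20)*(-14) = -14*20*(-14) = -280*(-14) = 3920)
(b + 6*(29 + I(1, -2)))*(38478 + 40792) = (3920 + 6*(29 + (-1 + (1/3)*1)))*(38478 + 40792) = (3920 + 6*(29 + (-1 + 1/3)))*79270 = (3920 + 6*(29 - 2/3))*79270 = (3920 + 6*(85/3))*79270 = (3920 + 170)*79270 = 4090*79270 = 324214300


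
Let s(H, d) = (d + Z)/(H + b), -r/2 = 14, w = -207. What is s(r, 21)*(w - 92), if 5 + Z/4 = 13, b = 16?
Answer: 15847/12 ≈ 1320.6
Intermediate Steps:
Z = 32 (Z = -20 + 4*13 = -20 + 52 = 32)
r = -28 (r = -2*14 = -28)
s(H, d) = (32 + d)/(16 + H) (s(H, d) = (d + 32)/(H + 16) = (32 + d)/(16 + H))
s(r, 21)*(w - 92) = ((32 + 21)/(16 - 28))*(-207 - 92) = (53/(-12))*(-299) = -1/12*53*(-299) = -53/12*(-299) = 15847/12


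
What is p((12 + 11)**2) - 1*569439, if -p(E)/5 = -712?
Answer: -565879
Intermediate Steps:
p(E) = 3560 (p(E) = -5*(-712) = 3560)
p((12 + 11)**2) - 1*569439 = 3560 - 1*569439 = 3560 - 569439 = -565879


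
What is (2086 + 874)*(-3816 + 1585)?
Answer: -6603760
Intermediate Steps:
(2086 + 874)*(-3816 + 1585) = 2960*(-2231) = -6603760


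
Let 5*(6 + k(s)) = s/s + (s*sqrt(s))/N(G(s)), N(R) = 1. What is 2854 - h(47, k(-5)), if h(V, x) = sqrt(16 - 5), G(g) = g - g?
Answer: 2854 - sqrt(11) ≈ 2850.7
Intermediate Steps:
G(g) = 0
k(s) = -29/5 + s**(3/2)/5 (k(s) = -6 + (s/s + (s*sqrt(s))/1)/5 = -6 + (1 + s**(3/2)*1)/5 = -6 + (1 + s**(3/2))/5 = -6 + (1/5 + s**(3/2)/5) = -29/5 + s**(3/2)/5)
h(V, x) = sqrt(11)
2854 - h(47, k(-5)) = 2854 - sqrt(11)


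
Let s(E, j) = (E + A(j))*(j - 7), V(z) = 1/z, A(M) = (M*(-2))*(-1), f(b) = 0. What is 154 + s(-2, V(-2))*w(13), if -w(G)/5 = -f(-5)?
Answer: 154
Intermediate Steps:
w(G) = 0 (w(G) = -(-5)*0 = -5*0 = 0)
A(M) = 2*M (A(M) = -2*M*(-1) = 2*M)
s(E, j) = (-7 + j)*(E + 2*j) (s(E, j) = (E + 2*j)*(j - 7) = (E + 2*j)*(-7 + j) = (-7 + j)*(E + 2*j))
154 + s(-2, V(-2))*w(13) = 154 + (-14/(-2) - 7*(-2) + 2*(1/(-2))² - 2/(-2))*0 = 154 + (-14*(-½) + 14 + 2*(-½)² - 2*(-½))*0 = 154 + (7 + 14 + 2*(¼) + 1)*0 = 154 + (7 + 14 + ½ + 1)*0 = 154 + (45/2)*0 = 154 + 0 = 154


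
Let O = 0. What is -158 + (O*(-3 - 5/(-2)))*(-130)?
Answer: -158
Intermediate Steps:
-158 + (O*(-3 - 5/(-2)))*(-130) = -158 + (0*(-3 - 5/(-2)))*(-130) = -158 + (0*(-3 - 5*(-½)))*(-130) = -158 + (0*(-3 + 5/2))*(-130) = -158 + (0*(-½))*(-130) = -158 + 0*(-130) = -158 + 0 = -158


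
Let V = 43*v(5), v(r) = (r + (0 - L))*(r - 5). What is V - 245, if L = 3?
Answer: -245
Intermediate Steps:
v(r) = (-5 + r)*(-3 + r) (v(r) = (r + (0 - 1*3))*(r - 5) = (r + (0 - 3))*(-5 + r) = (r - 3)*(-5 + r) = (-3 + r)*(-5 + r) = (-5 + r)*(-3 + r))
V = 0 (V = 43*(15 + 5² - 8*5) = 43*(15 + 25 - 40) = 43*0 = 0)
V - 245 = 0 - 245 = -245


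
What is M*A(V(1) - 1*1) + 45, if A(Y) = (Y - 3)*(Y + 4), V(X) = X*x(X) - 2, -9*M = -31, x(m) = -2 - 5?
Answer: 941/3 ≈ 313.67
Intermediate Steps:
x(m) = -7
M = 31/9 (M = -1/9*(-31) = 31/9 ≈ 3.4444)
V(X) = -2 - 7*X (V(X) = X*(-7) - 2 = -7*X - 2 = -2 - 7*X)
A(Y) = (-3 + Y)*(4 + Y)
M*A(V(1) - 1*1) + 45 = 31*(-12 + ((-2 - 7*1) - 1*1) + ((-2 - 7*1) - 1*1)**2)/9 + 45 = 31*(-12 + ((-2 - 7) - 1) + ((-2 - 7) - 1)**2)/9 + 45 = 31*(-12 + (-9 - 1) + (-9 - 1)**2)/9 + 45 = 31*(-12 - 10 + (-10)**2)/9 + 45 = 31*(-12 - 10 + 100)/9 + 45 = (31/9)*78 + 45 = 806/3 + 45 = 941/3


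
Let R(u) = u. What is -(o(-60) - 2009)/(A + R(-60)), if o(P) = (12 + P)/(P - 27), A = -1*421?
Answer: -58245/13949 ≈ -4.1756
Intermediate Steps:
A = -421
o(P) = (12 + P)/(-27 + P)
-(o(-60) - 2009)/(A + R(-60)) = -((12 - 60)/(-27 - 60) - 2009)/(-421 - 60) = -(-48/(-87) - 2009)/(-481) = -(-1/87*(-48) - 2009)*(-1)/481 = -(16/29 - 2009)*(-1)/481 = -(-58245)*(-1)/(29*481) = -1*58245/13949 = -58245/13949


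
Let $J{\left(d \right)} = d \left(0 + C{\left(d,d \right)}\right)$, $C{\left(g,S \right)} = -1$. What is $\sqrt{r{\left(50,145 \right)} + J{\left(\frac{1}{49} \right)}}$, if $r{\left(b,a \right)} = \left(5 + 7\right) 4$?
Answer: $\frac{\sqrt{2351}}{7} \approx 6.9267$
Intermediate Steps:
$r{\left(b,a \right)} = 48$ ($r{\left(b,a \right)} = 12 \cdot 4 = 48$)
$J{\left(d \right)} = - d$ ($J{\left(d \right)} = d \left(0 - 1\right) = d \left(-1\right) = - d$)
$\sqrt{r{\left(50,145 \right)} + J{\left(\frac{1}{49} \right)}} = \sqrt{48 - \frac{1}{49}} = \sqrt{\frac{2351}{49}} = \frac{\sqrt{2351}}{7}$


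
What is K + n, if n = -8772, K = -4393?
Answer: -13165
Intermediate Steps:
K + n = -4393 - 8772 = -13165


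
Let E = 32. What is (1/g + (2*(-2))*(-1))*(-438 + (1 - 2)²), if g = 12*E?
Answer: -671669/384 ≈ -1749.1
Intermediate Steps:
g = 384 (g = 12*32 = 384)
(1/g + (2*(-2))*(-1))*(-438 + (1 - 2)²) = (1/384 + (2*(-2))*(-1))*(-438 + (1 - 2)²) = (1/384 - 4*(-1))*(-438 + (-1)²) = (1/384 + 4)*(-438 + 1) = (1537/384)*(-437) = -671669/384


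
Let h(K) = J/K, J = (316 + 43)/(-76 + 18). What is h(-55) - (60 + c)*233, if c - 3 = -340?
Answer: 205886149/3190 ≈ 64541.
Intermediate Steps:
c = -337 (c = 3 - 340 = -337)
J = -359/58 (J = 359/(-58) = 359*(-1/58) = -359/58 ≈ -6.1897)
h(K) = -359/(58*K)
h(-55) - (60 + c)*233 = -359/58/(-55) - (60 - 337)*233 = -359/58*(-1/55) - (-277)*233 = 359/3190 - 1*(-64541) = 359/3190 + 64541 = 205886149/3190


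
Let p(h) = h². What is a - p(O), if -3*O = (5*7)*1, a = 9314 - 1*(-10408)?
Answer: 176273/9 ≈ 19586.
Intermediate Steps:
a = 19722 (a = 9314 + 10408 = 19722)
O = -35/3 (O = -5*7/3 = -35/3 ≈ -11.667)
a - p(O) = 19722 - (-35/3)² = 19722 - 1*1225/9 = 19722 - 1225/9 = 176273/9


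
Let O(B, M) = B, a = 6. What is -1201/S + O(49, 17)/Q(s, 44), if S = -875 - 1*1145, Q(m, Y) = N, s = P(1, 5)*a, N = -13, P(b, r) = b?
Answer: -83367/26260 ≈ -3.1747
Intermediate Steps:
s = 6 (s = 1*6 = 6)
Q(m, Y) = -13
S = -2020 (S = -875 - 1145 = -2020)
-1201/S + O(49, 17)/Q(s, 44) = -1201/(-2020) + 49/(-13) = -1201*(-1/2020) + 49*(-1/13) = 1201/2020 - 49/13 = -83367/26260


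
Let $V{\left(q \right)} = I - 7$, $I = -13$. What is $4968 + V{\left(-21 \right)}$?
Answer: $4948$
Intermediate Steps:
$V{\left(q \right)} = -20$ ($V{\left(q \right)} = -13 - 7 = -20$)
$4968 + V{\left(-21 \right)} = 4968 - 20 = 4948$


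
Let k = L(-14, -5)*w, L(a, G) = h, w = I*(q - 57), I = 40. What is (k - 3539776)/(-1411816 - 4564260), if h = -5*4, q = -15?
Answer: 870544/1494019 ≈ 0.58269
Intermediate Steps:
w = -2880 (w = 40*(-15 - 57) = 40*(-72) = -2880)
h = -20
L(a, G) = -20
k = 57600 (k = -20*(-2880) = 57600)
(k - 3539776)/(-1411816 - 4564260) = (57600 - 3539776)/(-1411816 - 4564260) = -3482176/(-5976076) = -3482176*(-1/5976076) = 870544/1494019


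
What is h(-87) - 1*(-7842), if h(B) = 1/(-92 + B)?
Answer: 1403717/179 ≈ 7842.0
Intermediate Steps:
h(-87) - 1*(-7842) = 1/(-92 - 87) - 1*(-7842) = 1/(-179) + 7842 = -1/179 + 7842 = 1403717/179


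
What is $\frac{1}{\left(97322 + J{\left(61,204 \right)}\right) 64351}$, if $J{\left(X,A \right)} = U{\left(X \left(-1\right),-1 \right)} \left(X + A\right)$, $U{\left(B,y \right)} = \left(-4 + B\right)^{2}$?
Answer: $\frac{1}{78311756397} \approx 1.2769 \cdot 10^{-11}$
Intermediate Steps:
$J{\left(X,A \right)} = \left(-4 - X\right)^{2} \left(A + X\right)$ ($J{\left(X,A \right)} = \left(-4 + X \left(-1\right)\right)^{2} \left(X + A\right) = \left(-4 - X\right)^{2} \left(A + X\right)$)
$\frac{1}{\left(97322 + J{\left(61,204 \right)}\right) 64351} = \frac{1}{\left(97322 + \left(4 + 61\right)^{2} \left(204 + 61\right)\right) 64351} = \frac{1}{97322 + 65^{2} \cdot 265} \cdot \frac{1}{64351} = \frac{1}{97322 + 4225 \cdot 265} \cdot \frac{1}{64351} = \frac{1}{97322 + 1119625} \cdot \frac{1}{64351} = \frac{1}{1216947} \cdot \frac{1}{64351} = \frac{1}{78311756397}$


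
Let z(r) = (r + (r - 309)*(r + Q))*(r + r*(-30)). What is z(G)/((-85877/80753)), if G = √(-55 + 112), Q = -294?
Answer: -80357794818/85877 + 212880008811*√57/85877 ≈ 1.7780e+7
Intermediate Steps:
G = √57 ≈ 7.5498
z(r) = -29*r*(r + (-309 + r)*(-294 + r)) (z(r) = (r + (r - 309)*(r - 294))*(r + r*(-30)) = (r + (-309 + r)*(-294 + r))*(r - 30*r) = (r + (-309 + r)*(-294 + r))*(-29*r) = -29*r*(r + (-309 + r)*(-294 + r)))
z(G)/((-85877/80753)) = (29*√57*(-90846 - (√57)² + 602*√57))/((-85877/80753)) = (29*√57*(-90846 - 1*57 + 602*√57))/((-85877*1/80753)) = (29*√57*(-90846 - 57 + 602*√57))/(-85877/80753) = (29*√57*(-90903 + 602*√57))*(-80753/85877) = -2341837*√57*(-90903 + 602*√57)/85877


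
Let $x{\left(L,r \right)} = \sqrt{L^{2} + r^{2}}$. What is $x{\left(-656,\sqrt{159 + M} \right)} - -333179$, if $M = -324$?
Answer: $333179 + 7 \sqrt{8779} \approx 3.3384 \cdot 10^{5}$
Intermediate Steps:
$x{\left(-656,\sqrt{159 + M} \right)} - -333179 = \sqrt{\left(-656\right)^{2} + \left(\sqrt{159 - 324}\right)^{2}} - -333179 = \sqrt{430336 + \left(\sqrt{-165}\right)^{2}} + 333179 = \sqrt{430336 + \left(i \sqrt{165}\right)^{2}} + 333179 = \sqrt{430336 - 165} + 333179 = \sqrt{430171} + 333179 = 7 \sqrt{8779} + 333179 = 333179 + 7 \sqrt{8779}$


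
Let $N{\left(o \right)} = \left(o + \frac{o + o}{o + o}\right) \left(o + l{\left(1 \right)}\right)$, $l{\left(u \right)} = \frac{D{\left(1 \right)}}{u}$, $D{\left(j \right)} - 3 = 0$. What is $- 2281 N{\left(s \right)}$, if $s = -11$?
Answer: $-182480$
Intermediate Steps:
$D{\left(j \right)} = 3$ ($D{\left(j \right)} = 3 + 0 = 3$)
$l{\left(u \right)} = \frac{3}{u}$
$N{\left(o \right)} = \left(1 + o\right) \left(3 + o\right)$ ($N{\left(o \right)} = \left(o + \frac{o + o}{o + o}\right) \left(o + \frac{3}{1}\right) = \left(o + \frac{2 o}{2 o}\right) \left(o + 3 \cdot 1\right) = \left(o + 2 o \frac{1}{2 o}\right) \left(o + 3\right) = \left(o + 1\right) \left(3 + o\right) = \left(1 + o\right) \left(3 + o\right)$)
$- 2281 N{\left(s \right)} = - 2281 \left(3 + \left(-11\right)^{2} + 4 \left(-11\right)\right) = - 2281 \left(3 + 121 - 44\right) = \left(-2281\right) 80 = -182480$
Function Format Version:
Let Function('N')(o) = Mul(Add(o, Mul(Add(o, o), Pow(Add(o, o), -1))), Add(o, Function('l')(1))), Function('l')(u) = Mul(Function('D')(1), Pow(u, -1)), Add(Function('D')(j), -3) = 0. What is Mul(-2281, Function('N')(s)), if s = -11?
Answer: -182480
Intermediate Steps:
Function('D')(j) = 3 (Function('D')(j) = Add(3, 0) = 3)
Function('l')(u) = Mul(3, Pow(u, -1))
Function('N')(o) = Mul(Add(1, o), Add(3, o)) (Function('N')(o) = Mul(Add(o, Mul(Add(o, o), Pow(Add(o, o), -1))), Add(o, Mul(3, Pow(1, -1)))) = Mul(Add(o, Mul(Mul(2, o), Pow(Mul(2, o), -1))), Add(o, Mul(3, 1))) = Mul(Add(o, Mul(Mul(2, o), Mul(Rational(1, 2), Pow(o, -1)))), Add(o, 3)) = Mul(Add(o, 1), Add(3, o)) = Mul(Add(1, o), Add(3, o)))
Mul(-2281, Function('N')(s)) = Mul(-2281, Add(3, Pow(-11, 2), Mul(4, -11))) = Mul(-2281, Add(3, 121, -44)) = Mul(-2281, 80) = -182480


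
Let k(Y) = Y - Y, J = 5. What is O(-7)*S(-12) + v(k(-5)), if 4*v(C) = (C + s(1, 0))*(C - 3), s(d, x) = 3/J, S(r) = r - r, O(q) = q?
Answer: -9/20 ≈ -0.45000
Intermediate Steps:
S(r) = 0
k(Y) = 0
s(d, x) = ⅗ (s(d, x) = 3/5 = 3*(⅕) = ⅗)
v(C) = (-3 + C)*(⅗ + C)/4 (v(C) = ((C + ⅗)*(C - 3))/4 = ((⅗ + C)*(-3 + C))/4 = ((-3 + C)*(⅗ + C))/4 = (-3 + C)*(⅗ + C)/4)
O(-7)*S(-12) + v(k(-5)) = -7*0 + (-9/20 - ⅗*0 + (¼)*0²) = 0 + (-9/20 + 0 + (¼)*0) = 0 + (-9/20 + 0 + 0) = 0 - 9/20 = -9/20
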